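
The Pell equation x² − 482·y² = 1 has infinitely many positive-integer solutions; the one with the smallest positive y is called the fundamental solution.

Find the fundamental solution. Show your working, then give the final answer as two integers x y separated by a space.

483 22

√482 = [21; 1,20,1,42, …], period ℓ=4 (even) → k=3
step 0: (21, 1)  from 21·(1,0) + (0,1)
step 1: (22, 1)  from 1·(21,1) + (1,0)
step 2: (461, 21)  from 20·(22,1) + (21,1)
step 3: (483, 22)  from 1·(461,21) + (22,1)
fundamental: x₁=483, y₁=22  (since 233289 − 482·484 = 1)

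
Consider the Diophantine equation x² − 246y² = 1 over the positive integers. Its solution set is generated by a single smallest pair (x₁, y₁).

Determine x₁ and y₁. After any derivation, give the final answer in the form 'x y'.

88805 5662

[15; 1,2,5,1,14,1,5,2,1,30] for √246; ℓ=10 ⇒ convergent index 9
k=0  a_k=15  p_k/q_k = 15/1
…
k=2  a_k=2  p_k/q_k = 47/3
…
k=4  a_k=1  p_k/q_k = 298/19
…
k=8  a_k=2  p_k/q_k = 60777/3875
k=9  a_k=1  p_k/q_k = 88805/5662
(x₁, y₁) = (88805, 5662);  88805² − 246·5662² = 1 ✓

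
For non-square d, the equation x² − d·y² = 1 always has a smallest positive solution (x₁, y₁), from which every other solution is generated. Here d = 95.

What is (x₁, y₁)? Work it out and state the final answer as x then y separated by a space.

[9; 1,2,1,18] for √95; ℓ=4 ⇒ convergent index 3
k=0  a_k=9  p_k/q_k = 9/1
…
k=2  a_k=2  p_k/q_k = 29/3
k=3  a_k=1  p_k/q_k = 39/4
fundamental: x₁=39, y₁=4  (since 1521 − 95·16 = 1)

39 4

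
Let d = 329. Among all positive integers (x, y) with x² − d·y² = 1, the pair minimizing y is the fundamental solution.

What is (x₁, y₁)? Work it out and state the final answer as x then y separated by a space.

√329 → a₀=18, period (7,4,2,1,1,4,1,1,2,4,7,36); ℓ=12 even so k=11
a_0=18:  p_0=18·1+0=18,  q_0=18·0+1=1
a_1=7:  p_1=7·18+1=127,  q_1=7·1+0=7
a_2=4:  p_2=4·127+18=526,  q_2=4·7+1=29
a_3=2:  p_3=2·526+127=1179,  q_3=2·29+7=65
a_4=1:  p_4=1·1179+526=1705,  q_4=1·65+29=94
a_5=1:  p_5=1·1705+1179=2884,  q_5=1·94+65=159
a_6=4:  p_6=4·2884+1705=13241,  q_6=4·159+94=730
a_7=1:  p_7=1·13241+2884=16125,  q_7=1·730+159=889
a_8=1:  p_8=1·16125+13241=29366,  q_8=1·889+730=1619
a_9=2:  p_9=2·29366+16125=74857,  q_9=2·1619+889=4127
a_10=4:  p_10=4·74857+29366=328794,  q_10=4·4127+1619=18127
a_11=7:  p_11=7·328794+74857=2376415,  q_11=7·18127+4127=131016
fundamental: x₁=2376415, y₁=131016  (since 5647348252225 − 329·17165192256 = 1)

2376415 131016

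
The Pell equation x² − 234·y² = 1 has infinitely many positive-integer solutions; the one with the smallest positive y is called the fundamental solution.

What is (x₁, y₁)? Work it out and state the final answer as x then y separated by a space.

5201 340

√234 = [15; 3,2,1,2,1,2,3,30, …], period ℓ=8 (even) → k=7
i=0: a=15 ⇒ p=15, q=1
…
i=3: a=1 ⇒ p=153, q=10
…
i=6: a=2 ⇒ p=1545, q=101
i=7: a=3 ⇒ p=5201, q=340
(x₁, y₁) = (5201, 340);  5201² − 234·340² = 1 ✓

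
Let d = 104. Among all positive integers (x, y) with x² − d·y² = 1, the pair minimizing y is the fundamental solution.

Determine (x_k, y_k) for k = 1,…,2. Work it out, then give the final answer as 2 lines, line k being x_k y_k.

51 5
5201 510

[10; 5,20] for √104; ℓ=2 ⇒ convergent index 1
a_0=10:  p_0=10·1+0=10,  q_0=10·0+1=1
a_1=5:  p_1=5·10+1=51,  q_1=5·1+0=5
→ (51, 5).  Check: 51²=2601, 104·5²=2600, difference 1.
n=2: (51,5)∘(51,5) = (51·51+104·5·5, 51·5+5·51) = (5201,510)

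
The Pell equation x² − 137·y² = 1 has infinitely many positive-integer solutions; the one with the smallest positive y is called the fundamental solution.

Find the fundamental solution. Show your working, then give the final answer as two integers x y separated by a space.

6083073 519712

√137 = [11; 1,2,2,1,1,2,2,1,22, …], period ℓ=9 (odd) → k=17
k=0  a_k=11  p_k/q_k = 11/1
…
k=5  a_k=1  p_k/q_k = 199/17
…
k=7  a_k=2  p_k/q_k = 1229/105
…
k=9  a_k=22  p_k/q_k = 39597/3383
k=10  a_k=1  p_k/q_k = 41341/3532
k=11  a_k=2  p_k/q_k = 122279/10447
…
k=14  a_k=1  p_k/q_k = 694077/59299
k=15  a_k=2  p_k/q_k = 1796332/153471
k=16  a_k=2  p_k/q_k = 4286741/366241
k=17  a_k=1  p_k/q_k = 6083073/519712
(x₁, y₁) = (6083073, 519712);  6083073² − 137·519712² = 1 ✓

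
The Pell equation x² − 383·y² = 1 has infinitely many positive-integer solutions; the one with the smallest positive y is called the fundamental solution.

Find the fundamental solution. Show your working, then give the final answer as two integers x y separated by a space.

√383 = [19; 1,1,3,19,3,1,1,38, …], period ℓ=8 (even) → k=7
k=0  a_k=19  p_k/q_k = 19/1
k=1  a_k=1  p_k/q_k = 20/1
k=2  a_k=1  p_k/q_k = 39/2
k=3  a_k=3  p_k/q_k = 137/7
k=4  a_k=19  p_k/q_k = 2642/135
…
k=6  a_k=1  p_k/q_k = 10705/547
k=7  a_k=1  p_k/q_k = 18768/959
(x₁, y₁) = (18768, 959);  18768² − 383·959² = 1 ✓

18768 959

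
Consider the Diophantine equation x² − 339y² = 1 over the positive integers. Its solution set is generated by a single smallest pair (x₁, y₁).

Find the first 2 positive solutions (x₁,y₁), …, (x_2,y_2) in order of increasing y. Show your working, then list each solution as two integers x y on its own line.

[18; 2,2,2,1,17,1,2,2,2,36] for √339; ℓ=10 ⇒ convergent index 9
step 0: (18, 1)  from 18·(1,0) + (0,1)
…
step 2: (92, 5)  from 2·(37,2) + (18,1)
…
step 4: (313, 17)  from 1·(221,12) + (92,5)
…
step 6: (5855, 318)  from 1·(5542,301) + (313,17)
…
step 8: (40359, 2192)  from 2·(17252,937) + (5855,318)
step 9: (97970, 5321)  from 2·(40359,2192) + (17252,937)
fundamental: x₁=97970, y₁=5321  (since 9598120900 − 339·28313041 = 1)
(x_2, y_2) = (97970·97970 + 339·5321·5321, 97970·5321 + 5321·97970) = (19196241799, 1042596740)

97970 5321
19196241799 1042596740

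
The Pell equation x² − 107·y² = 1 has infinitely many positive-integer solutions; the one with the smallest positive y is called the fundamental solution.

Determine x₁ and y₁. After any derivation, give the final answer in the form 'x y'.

[10; 2,1,9,1,2,20] for √107; ℓ=6 ⇒ convergent index 5
step 0: (10, 1)  from 10·(1,0) + (0,1)
…
step 4: (331, 32)  from 1·(300,29) + (31,3)
step 5: (962, 93)  from 2·(331,32) + (300,29)
fundamental: x₁=962, y₁=93  (since 925444 − 107·8649 = 1)

962 93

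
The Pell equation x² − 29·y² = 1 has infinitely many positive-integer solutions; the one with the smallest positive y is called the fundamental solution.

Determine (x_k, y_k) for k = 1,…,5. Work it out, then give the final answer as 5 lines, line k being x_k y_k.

d=29: √d = [5; 2,1,1,2,10] (ℓ=5, odd), read p_9/q_9
k=0  a_k=5  p_k/q_k = 5/1
k=1  a_k=2  p_k/q_k = 11/2
k=2  a_k=1  p_k/q_k = 16/3
k=3  a_k=1  p_k/q_k = 27/5
k=4  a_k=2  p_k/q_k = 70/13
k=5  a_k=10  p_k/q_k = 727/135
k=6  a_k=2  p_k/q_k = 1524/283
k=7  a_k=1  p_k/q_k = 2251/418
k=8  a_k=1  p_k/q_k = 3775/701
k=9  a_k=2  p_k/q_k = 9801/1820
(x₁, y₁) = (9801, 1820);  9801² − 29·1820² = 1 ✓
n=2: (9801,1820)∘(9801,1820) = (9801·9801+29·1820·1820, 9801·1820+1820·9801) = (192119201,35675640)
n=3: (192119201,35675640)∘(9801,1820) = (9801·192119201+29·1820·35675640, 9801·35675640+1820·192119201) = (3765920568201,699313893460)
n=4: (3765920568201,699313893460)∘(9801,1820) = (9801·3765920568201+29·1820·699313893460, 9801·699313893460+1820·3765920568201) = (73819574785756801,13707950903927280)
n=5: (73819574785756801,13707950903927280)∘(9801,1820) = (9801·73819574785756801+29·1820·13707950903927280, 9801·13707950903927280+1820·73819574785756801) = (1447011301184484245001,268703252919468649100)

9801 1820
192119201 35675640
3765920568201 699313893460
73819574785756801 13707950903927280
1447011301184484245001 268703252919468649100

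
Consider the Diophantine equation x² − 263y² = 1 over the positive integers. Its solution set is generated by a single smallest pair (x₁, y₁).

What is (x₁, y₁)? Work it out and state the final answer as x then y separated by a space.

[16; 4,1,1,1,1,15,1,1,1,1,4,32] for √263; ℓ=12 ⇒ convergent index 11
a_0=16:  p_0=16·1+0=16,  q_0=16·0+1=1
…
a_2=1:  p_2=1·65+16=81,  q_2=1·4+1=5
a_3=1:  p_3=1·81+65=146,  q_3=1·5+4=9
a_4=1:  p_4=1·146+81=227,  q_4=1·9+5=14
…
a_7=1:  p_7=1·5822+373=6195,  q_7=1·359+23=382
a_8=1:  p_8=1·6195+5822=12017,  q_8=1·382+359=741
a_9=1:  p_9=1·12017+6195=18212,  q_9=1·741+382=1123
a_10=1:  p_10=1·18212+12017=30229,  q_10=1·1123+741=1864
a_11=4:  p_11=4·30229+18212=139128,  q_11=4·1864+1123=8579
(x₁, y₁) = (139128, 8579);  139128² − 263·8579² = 1 ✓

139128 8579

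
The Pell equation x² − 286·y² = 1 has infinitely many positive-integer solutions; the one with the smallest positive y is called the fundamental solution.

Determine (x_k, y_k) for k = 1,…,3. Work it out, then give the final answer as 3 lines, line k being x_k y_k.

561835 33222
631317134449 37330564740
709392124465745995 41947235681362578

√286 → a₀=16, period (1,10,3,3,2,3,3,10,1,32); ℓ=10 even so k=9
k=0  a_k=16  p_k/q_k = 16/1
k=1  a_k=1  p_k/q_k = 17/1
…
k=3  a_k=3  p_k/q_k = 575/34
…
k=8  a_k=10  p_k/q_k = 512132/30283
k=9  a_k=1  p_k/q_k = 561835/33222
(x₁, y₁) = (561835, 33222);  561835² − 286·33222² = 1 ✓
n=2: (561835,33222)∘(561835,33222) = (561835·561835+286·33222·33222, 561835·33222+33222·561835) = (631317134449,37330564740)
n=3: (631317134449,37330564740)∘(561835,33222) = (561835·631317134449+286·33222·37330564740, 561835·37330564740+33222·631317134449) = (709392124465745995,41947235681362578)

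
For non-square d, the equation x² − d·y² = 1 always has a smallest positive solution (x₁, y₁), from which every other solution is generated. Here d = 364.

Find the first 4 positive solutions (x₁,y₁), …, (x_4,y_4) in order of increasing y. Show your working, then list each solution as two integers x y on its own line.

4954951 259710
49103078824801 2573700648420
486606699052048124551 25505121203178395130
4822224700149240710505379201 252753251621617410554928840

[19; 12,1,2,3,1,8,1,3,2,1,12,38] for √364; ℓ=12 ⇒ convergent index 11
a_0=19:  p_0=19·1+0=19,  q_0=19·0+1=1
a_1=12:  p_1=12·19+1=229,  q_1=12·1+0=12
…
a_4=3:  p_4=3·725+248=2423,  q_4=3·38+13=127
a_5=1:  p_5=1·2423+725=3148,  q_5=1·127+38=165
a_6=8:  p_6=8·3148+2423=27607,  q_6=8·165+127=1447
a_7=1:  p_7=1·27607+3148=30755,  q_7=1·1447+165=1612
a_8=3:  p_8=3·30755+27607=119872,  q_8=3·1612+1447=6283
a_9=2:  p_9=2·119872+30755=270499,  q_9=2·6283+1612=14178
a_10=1:  p_10=1·270499+119872=390371,  q_10=1·14178+6283=20461
a_11=12:  p_11=12·390371+270499=4954951,  q_11=12·20461+14178=259710
→ (4954951, 259710).  Check: 4954951²=24551539412401, 364·259710²=24551539412400, difference 1.
(x_2, y_2) = (4954951·4954951 + 364·259710·259710, 4954951·259710 + 259710·4954951) = (49103078824801, 2573700648420)
(x_3, y_3) = (4954951·49103078824801 + 364·259710·2573700648420, 4954951·2573700648420 + 259710·49103078824801) = (486606699052048124551, 25505121203178395130)
(x_4, y_4) = (4954951·486606699052048124551 + 364·259710·25505121203178395130, 4954951·25505121203178395130 + 259710·486606699052048124551) = (4822224700149240710505379201, 252753251621617410554928840)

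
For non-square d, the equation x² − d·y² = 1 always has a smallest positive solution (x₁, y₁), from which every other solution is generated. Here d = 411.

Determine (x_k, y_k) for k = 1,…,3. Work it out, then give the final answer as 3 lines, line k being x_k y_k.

[20; 3,1,1,1,19,1,1,1,3,40] for √411; ℓ=10 ⇒ convergent index 9
a_0=20:  p_0=20·1+0=20,  q_0=20·0+1=1
…
a_2=1:  p_2=1·61+20=81,  q_2=1·3+1=4
…
a_4=1:  p_4=1·142+81=223,  q_4=1·7+4=11
a_5=19:  p_5=19·223+142=4379,  q_5=19·11+7=216
…
a_8=1:  p_8=1·8981+4602=13583,  q_8=1·443+227=670
a_9=3:  p_9=3·13583+8981=49730,  q_9=3·670+443=2453
fundamental: x₁=49730, y₁=2453  (since 2473072900 − 411·6017209 = 1)
(49730+2453√411)^2 = 4946145799 + 243975380√411
(49730+2453√411)^3 = 491943661118810 + 24265791292347√411

49730 2453
4946145799 243975380
491943661118810 24265791292347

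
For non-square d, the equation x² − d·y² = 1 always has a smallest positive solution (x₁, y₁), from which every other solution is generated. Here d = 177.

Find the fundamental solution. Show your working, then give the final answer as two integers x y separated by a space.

62423 4692

d=177: √d = [13; 3,3,2,8,2,3,3,26] (ℓ=8, even), read p_7/q_7
i=0: a=13 ⇒ p=13, q=1
i=1: a=3 ⇒ p=40, q=3
…
i=3: a=2 ⇒ p=306, q=23
i=4: a=8 ⇒ p=2581, q=194
i=5: a=2 ⇒ p=5468, q=411
i=6: a=3 ⇒ p=18985, q=1427
i=7: a=3 ⇒ p=62423, q=4692
fundamental: x₁=62423, y₁=4692  (since 3896630929 − 177·22014864 = 1)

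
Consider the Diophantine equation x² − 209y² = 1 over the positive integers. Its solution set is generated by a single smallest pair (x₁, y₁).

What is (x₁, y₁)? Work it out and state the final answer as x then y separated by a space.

√209 = [14; 2,5,3,2,3,5,2,28, …], period ℓ=8 (even) → k=7
a_0=14:  p_0=14·1+0=14,  q_0=14·0+1=1
…
a_4=2:  p_4=2·506+159=1171,  q_4=2·35+11=81
…
a_6=5:  p_6=5·4019+1171=21266,  q_6=5·278+81=1471
a_7=2:  p_7=2·21266+4019=46551,  q_7=2·1471+278=3220
fundamental: x₁=46551, y₁=3220  (since 2166995601 − 209·10368400 = 1)

46551 3220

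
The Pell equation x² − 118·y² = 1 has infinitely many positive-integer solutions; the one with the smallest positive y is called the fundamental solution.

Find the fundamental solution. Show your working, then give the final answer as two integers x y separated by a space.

306917 28254

[10; 1,6,3,2,10,2,3,6,1,20] for √118; ℓ=10 ⇒ convergent index 9
i=0: a=10 ⇒ p=10, q=1
…
i=3: a=3 ⇒ p=239, q=22
…
i=6: a=2 ⇒ p=12112, q=1115
i=7: a=3 ⇒ p=42115, q=3877
i=8: a=6 ⇒ p=264802, q=24377
i=9: a=1 ⇒ p=306917, q=28254
→ (306917, 28254).  Check: 306917²=94198044889, 118·28254²=94198044888, difference 1.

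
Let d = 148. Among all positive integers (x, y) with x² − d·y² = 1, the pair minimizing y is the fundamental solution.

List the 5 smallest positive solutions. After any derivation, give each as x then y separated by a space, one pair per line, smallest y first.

[12; 6,24] for √148; ℓ=2 ⇒ convergent index 1
k=0  a_k=12  p_k/q_k = 12/1
k=1  a_k=6  p_k/q_k = 73/6
(x₁, y₁) = (73, 6);  73² − 148·6² = 1 ✓
n=2: (73,6)∘(73,6) = (73·73+148·6·6, 73·6+6·73) = (10657,876)
n=3: (10657,876)∘(73,6) = (73·10657+148·6·876, 73·876+6·10657) = (1555849,127890)
n=4: (1555849,127890)∘(73,6) = (73·1555849+148·6·127890, 73·127890+6·1555849) = (227143297,18671064)
n=5: (227143297,18671064)∘(73,6) = (73·227143297+148·6·18671064, 73·18671064+6·227143297) = (33161365513,2725847454)

73 6
10657 876
1555849 127890
227143297 18671064
33161365513 2725847454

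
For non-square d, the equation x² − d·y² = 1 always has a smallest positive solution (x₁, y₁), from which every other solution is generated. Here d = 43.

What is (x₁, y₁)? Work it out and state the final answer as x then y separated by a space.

3482 531

[6; 1,1,3,1,5,1,3,1,1,12] for √43; ℓ=10 ⇒ convergent index 9
step 0: (6, 1)  from 6·(1,0) + (0,1)
…
step 2: (13, 2)  from 1·(7,1) + (6,1)
…
step 4: (59, 9)  from 1·(46,7) + (13,2)
step 5: (341, 52)  from 5·(59,9) + (46,7)
step 6: (400, 61)  from 1·(341,52) + (59,9)
step 7: (1541, 235)  from 3·(400,61) + (341,52)
step 8: (1941, 296)  from 1·(1541,235) + (400,61)
step 9: (3482, 531)  from 1·(1941,296) + (1541,235)
fundamental: x₁=3482, y₁=531  (since 12124324 − 43·281961 = 1)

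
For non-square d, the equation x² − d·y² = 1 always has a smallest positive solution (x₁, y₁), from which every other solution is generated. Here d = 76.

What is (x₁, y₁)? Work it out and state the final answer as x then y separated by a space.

57799 6630

[8; 1,2,1,1,5,4,5,1,1,2,1,16] for √76; ℓ=12 ⇒ convergent index 11
a_0=8:  p_0=8·1+0=8,  q_0=8·0+1=1
a_1=1:  p_1=1·8+1=9,  q_1=1·1+0=1
a_2=2:  p_2=2·9+8=26,  q_2=2·1+1=3
…
a_6=4:  p_6=4·340+61=1421,  q_6=4·39+7=163
…
a_8=1:  p_8=1·7445+1421=8866,  q_8=1·854+163=1017
a_9=1:  p_9=1·8866+7445=16311,  q_9=1·1017+854=1871
a_10=2:  p_10=2·16311+8866=41488,  q_10=2·1871+1017=4759
a_11=1:  p_11=1·41488+16311=57799,  q_11=1·4759+1871=6630
→ (57799, 6630).  Check: 57799²=3340724401, 76·6630²=3340724400, difference 1.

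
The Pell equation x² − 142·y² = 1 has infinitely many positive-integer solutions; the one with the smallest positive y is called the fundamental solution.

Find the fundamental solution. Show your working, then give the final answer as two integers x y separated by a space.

143 12

√142 = [11; 1,10,1,22, …], period ℓ=4 (even) → k=3
k=0  a_k=11  p_k/q_k = 11/1
…
k=2  a_k=10  p_k/q_k = 131/11
k=3  a_k=1  p_k/q_k = 143/12
→ (143, 12).  Check: 143²=20449, 142·12²=20448, difference 1.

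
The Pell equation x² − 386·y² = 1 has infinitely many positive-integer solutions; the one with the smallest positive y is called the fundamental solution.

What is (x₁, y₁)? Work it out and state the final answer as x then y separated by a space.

√386 → a₀=19, period (1,1,1,4,1,18,1,4,1,1,1,38); ℓ=12 even so k=11
i=0: a=19 ⇒ p=19, q=1
i=1: a=1 ⇒ p=20, q=1
i=2: a=1 ⇒ p=39, q=2
i=3: a=1 ⇒ p=59, q=3
…
i=9: a=1 ⇒ p=39392, q=2005
i=10: a=1 ⇒ p=72163, q=3673
i=11: a=1 ⇒ p=111555, q=5678
(x₁, y₁) = (111555, 5678);  111555² − 386·5678² = 1 ✓

111555 5678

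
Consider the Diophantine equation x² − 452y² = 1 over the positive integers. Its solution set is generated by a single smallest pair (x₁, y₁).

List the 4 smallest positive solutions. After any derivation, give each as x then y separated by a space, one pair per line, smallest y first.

1204353 56648
2900932297217 136448377488
6987493029899166849 328664025545553880
16830816386073401651890177 791655010315592455701792

√452 → a₀=21, period (3,1,5,3,10,3,5,1,3,42); ℓ=10 even so k=9
step 0: (21, 1)  from 21·(1,0) + (0,1)
…
step 3: (489, 23)  from 5·(85,4) + (64,3)
…
step 5: (16009, 753)  from 10·(1552,73) + (489,23)
step 6: (49579, 2332)  from 3·(16009,753) + (1552,73)
…
step 8: (313483, 14745)  from 1·(263904,12413) + (49579,2332)
step 9: (1204353, 56648)  from 3·(313483,14745) + (263904,12413)
fundamental: x₁=1204353, y₁=56648  (since 1450466148609 − 452·3208995904 = 1)
k=2:  x_2 = 1204353·1204353+452·56648·56648 = 2900932297217,  y_2 = 1204353·56648+56648·1204353 = 136448377488
k=3:  x_3 = 1204353·2900932297217+452·56648·136448377488 = 6987493029899166849,  y_3 = 1204353·136448377488+56648·2900932297217 = 328664025545553880
k=4:  x_4 = 1204353·6987493029899166849+452·56648·328664025545553880 = 16830816386073401651890177,  y_4 = 1204353·328664025545553880+56648·6987493029899166849 = 791655010315592455701792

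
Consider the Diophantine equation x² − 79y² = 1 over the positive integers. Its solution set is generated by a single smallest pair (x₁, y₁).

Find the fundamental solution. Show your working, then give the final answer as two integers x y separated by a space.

d=79: √d = [8; 1,7,1,16] (ℓ=4, even), read p_3/q_3
step 0: (8, 1)  from 8·(1,0) + (0,1)
…
step 2: (71, 8)  from 7·(9,1) + (8,1)
step 3: (80, 9)  from 1·(71,8) + (9,1)
fundamental: x₁=80, y₁=9  (since 6400 − 79·81 = 1)

80 9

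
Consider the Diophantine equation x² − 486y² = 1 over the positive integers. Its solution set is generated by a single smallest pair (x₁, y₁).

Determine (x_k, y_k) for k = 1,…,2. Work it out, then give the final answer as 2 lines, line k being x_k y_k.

√486 → a₀=22, period (22,44); ℓ=2 even so k=1
i=0: a=22 ⇒ p=22, q=1
i=1: a=22 ⇒ p=485, q=22
fundamental: x₁=485, y₁=22  (since 235225 − 486·484 = 1)
(x_2, y_2) = (485·485 + 486·22·22, 485·22 + 22·485) = (470449, 21340)

485 22
470449 21340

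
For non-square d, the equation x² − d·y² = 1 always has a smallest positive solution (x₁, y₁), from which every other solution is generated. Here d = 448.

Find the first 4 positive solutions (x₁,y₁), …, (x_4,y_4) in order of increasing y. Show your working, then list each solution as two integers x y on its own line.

127 6
32257 1524
8193151 387090
2081028097 98319336

√448 → a₀=21, period (6,42); ℓ=2 even so k=1
step 0: (21, 1)  from 21·(1,0) + (0,1)
step 1: (127, 6)  from 6·(21,1) + (1,0)
→ (127, 6).  Check: 127²=16129, 448·6²=16128, difference 1.
(127+6√448)^2 = 32257 + 1524√448
(127+6√448)^3 = 8193151 + 387090√448
(127+6√448)^4 = 2081028097 + 98319336√448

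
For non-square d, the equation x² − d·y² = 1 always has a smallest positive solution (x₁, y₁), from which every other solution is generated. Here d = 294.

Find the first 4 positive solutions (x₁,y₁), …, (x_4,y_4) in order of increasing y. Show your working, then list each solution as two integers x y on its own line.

d=294: √d = [17; 6,1,4,1,6,34] (ℓ=6, even), read p_5/q_5
a_0=17:  p_0=17·1+0=17,  q_0=17·0+1=1
…
a_2=1:  p_2=1·103+17=120,  q_2=1·6+1=7
…
a_4=1:  p_4=1·583+120=703,  q_4=1·34+7=41
a_5=6:  p_5=6·703+583=4801,  q_5=6·41+34=280
(x₁, y₁) = (4801, 280);  4801² − 294·280² = 1 ✓
(4801+280√294)^2 = 46099201 + 2688560√294
(4801+280√294)^3 = 442644523201 + 25815552840√294
(4801+280√294)^4 = 4250272665676801 + 247880935681120√294

4801 280
46099201 2688560
442644523201 25815552840
4250272665676801 247880935681120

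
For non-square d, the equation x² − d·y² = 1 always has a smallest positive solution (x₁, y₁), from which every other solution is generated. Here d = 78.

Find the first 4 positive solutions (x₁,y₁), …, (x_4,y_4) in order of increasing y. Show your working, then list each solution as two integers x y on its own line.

53 6
5617 636
595349 67410
63101377 7144824

[8; 1,4,1,16] for √78; ℓ=4 ⇒ convergent index 3
i=0: a=8 ⇒ p=8, q=1
i=1: a=1 ⇒ p=9, q=1
i=2: a=4 ⇒ p=44, q=5
i=3: a=1 ⇒ p=53, q=6
fundamental: x₁=53, y₁=6  (since 2809 − 78·36 = 1)
k=2:  x_2 = 53·53+78·6·6 = 5617,  y_2 = 53·6+6·53 = 636
k=3:  x_3 = 53·5617+78·6·636 = 595349,  y_3 = 53·636+6·5617 = 67410
k=4:  x_4 = 53·595349+78·6·67410 = 63101377,  y_4 = 53·67410+6·595349 = 7144824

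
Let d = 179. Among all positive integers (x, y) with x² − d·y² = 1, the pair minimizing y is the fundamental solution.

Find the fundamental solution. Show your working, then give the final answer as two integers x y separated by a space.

d=179: √d = [13; 2,1,1,1,3,…,1,2,26] (ℓ=14, even), read p_13/q_13
step 0: (13, 1)  from 13·(1,0) + (0,1)
step 1: (27, 2)  from 2·(13,1) + (1,0)
…
step 3: (67, 5)  from 1·(40,3) + (27,2)
step 4: (107, 8)  from 1·(67,5) + (40,3)
step 5: (388, 29)  from 3·(107,8) + (67,5)
…
step 8: (137042, 10243)  from 5·(26999,2018) + (2047,153)
step 9: (438125, 32747)  from 3·(137042,10243) + (26999,2018)
…
step 11: (1013292, 75737)  from 1·(575167,42990) + (438125,32747)
step 12: (1588459, 118727)  from 1·(1013292,75737) + (575167,42990)
step 13: (4190210, 313191)  from 2·(1588459,118727) + (1013292,75737)
fundamental: x₁=4190210, y₁=313191  (since 17557859844100 − 179·98088602481 = 1)

4190210 313191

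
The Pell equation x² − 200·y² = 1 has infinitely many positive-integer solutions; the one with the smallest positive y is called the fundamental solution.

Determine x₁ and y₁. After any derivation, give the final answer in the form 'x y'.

99 7

d=200: √d = [14; 7,28] (ℓ=2, even), read p_1/q_1
a_0=14:  p_0=14·1+0=14,  q_0=14·0+1=1
a_1=7:  p_1=7·14+1=99,  q_1=7·1+0=7
→ (99, 7).  Check: 99²=9801, 200·7²=9800, difference 1.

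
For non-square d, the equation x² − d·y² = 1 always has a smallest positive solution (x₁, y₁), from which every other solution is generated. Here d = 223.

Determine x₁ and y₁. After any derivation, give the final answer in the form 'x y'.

224 15

√223 = [14; 1,13,1,28, …], period ℓ=4 (even) → k=3
a_0=14:  p_0=14·1+0=14,  q_0=14·0+1=1
a_1=1:  p_1=1·14+1=15,  q_1=1·1+0=1
a_2=13:  p_2=13·15+14=209,  q_2=13·1+1=14
a_3=1:  p_3=1·209+15=224,  q_3=1·14+1=15
(x₁, y₁) = (224, 15);  224² − 223·15² = 1 ✓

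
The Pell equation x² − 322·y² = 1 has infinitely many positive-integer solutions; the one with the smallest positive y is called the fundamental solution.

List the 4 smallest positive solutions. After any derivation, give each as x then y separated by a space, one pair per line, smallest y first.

323 18
208657 11628
134792099 7511670
87075487297 4852527192

d=322: √d = [17; 1,16,1,34] (ℓ=4, even), read p_3/q_3
a_0=17:  p_0=17·1+0=17,  q_0=17·0+1=1
a_1=1:  p_1=1·17+1=18,  q_1=1·1+0=1
a_2=16:  p_2=16·18+17=305,  q_2=16·1+1=17
a_3=1:  p_3=1·305+18=323,  q_3=1·17+1=18
→ (323, 18).  Check: 323²=104329, 322·18²=104328, difference 1.
n=2: (323,18)∘(323,18) = (323·323+322·18·18, 323·18+18·323) = (208657,11628)
n=3: (208657,11628)∘(323,18) = (323·208657+322·18·11628, 323·11628+18·208657) = (134792099,7511670)
n=4: (134792099,7511670)∘(323,18) = (323·134792099+322·18·7511670, 323·7511670+18·134792099) = (87075487297,4852527192)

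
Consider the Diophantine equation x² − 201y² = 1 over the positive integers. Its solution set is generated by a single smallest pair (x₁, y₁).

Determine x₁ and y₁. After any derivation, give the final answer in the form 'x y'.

√201 = [14; 5,1,1,1,2,…,1,5,28, …], period ℓ=14 (even) → k=13
a_0=14:  p_0=14·1+0=14,  q_0=14·0+1=1
a_1=5:  p_1=5·14+1=71,  q_1=5·1+0=5
…
a_4=1:  p_4=1·156+85=241,  q_4=1·11+6=17
…
a_6=1:  p_6=1·638+241=879,  q_6=1·45+17=62
a_7=8:  p_7=8·879+638=7670,  q_7=8·62+45=541
a_8=1:  p_8=1·7670+879=8549,  q_8=1·541+62=603
…
a_10=1:  p_10=1·24768+8549=33317,  q_10=1·1747+603=2350
…
a_12=1:  p_12=1·58085+33317=91402,  q_12=1·4097+2350=6447
a_13=5:  p_13=5·91402+58085=515095,  q_13=5·6447+4097=36332
→ (515095, 36332).  Check: 515095²=265322859025, 201·36332²=265322859024, difference 1.

515095 36332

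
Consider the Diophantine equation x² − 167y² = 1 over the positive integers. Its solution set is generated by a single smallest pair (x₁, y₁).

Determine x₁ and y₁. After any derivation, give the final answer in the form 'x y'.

168 13

d=167: √d = [12; 1,11,1,24] (ℓ=4, even), read p_3/q_3
k=0  a_k=12  p_k/q_k = 12/1
k=1  a_k=1  p_k/q_k = 13/1
k=2  a_k=11  p_k/q_k = 155/12
k=3  a_k=1  p_k/q_k = 168/13
fundamental: x₁=168, y₁=13  (since 28224 − 167·169 = 1)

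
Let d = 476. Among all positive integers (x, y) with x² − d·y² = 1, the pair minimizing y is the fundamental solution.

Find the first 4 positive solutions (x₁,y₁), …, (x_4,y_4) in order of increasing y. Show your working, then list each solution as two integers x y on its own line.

[21; 1,4,2,10,2,4,1,42] for √476; ℓ=8 ⇒ convergent index 7
a_0=21:  p_0=21·1+0=21,  q_0=21·0+1=1
a_1=1:  p_1=1·21+1=22,  q_1=1·1+0=1
…
a_6=4:  p_6=4·5258+2509=23541,  q_6=4·241+115=1079
a_7=1:  p_7=1·23541+5258=28799,  q_7=1·1079+241=1320
(x₁, y₁) = (28799, 1320);  28799² − 476·1320² = 1 ✓
(x_2, y_2) = (28799·28799 + 476·1320·1320, 28799·1320 + 1320·28799) = (1658764801, 76029360)
(x_3, y_3) = (28799·1658764801 + 476·1320·76029360, 28799·76029360 + 1320·1658764801) = (95541534979199, 4379139075960)
(x_4, y_4) = (28799·95541534979199 + 476·1320·4379139075960, 28799·4379139075960 + 1320·95541534979199) = (5503001330073139201, 252229652421114720)

28799 1320
1658764801 76029360
95541534979199 4379139075960
5503001330073139201 252229652421114720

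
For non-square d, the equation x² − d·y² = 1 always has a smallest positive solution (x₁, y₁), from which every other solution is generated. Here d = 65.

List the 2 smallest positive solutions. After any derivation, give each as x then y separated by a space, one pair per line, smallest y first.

129 16
33281 4128

√65 → a₀=8, period (16); ℓ=1 odd so k=1
a_0=8:  p_0=8·1+0=8,  q_0=8·0+1=1
a_1=16:  p_1=16·8+1=129,  q_1=16·1+0=16
(x₁, y₁) = (129, 16);  129² − 65·16² = 1 ✓
(129+16√65)^2 = 33281 + 4128√65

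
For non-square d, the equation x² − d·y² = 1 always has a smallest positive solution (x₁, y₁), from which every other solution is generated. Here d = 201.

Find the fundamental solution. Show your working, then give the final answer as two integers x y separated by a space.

515095 36332

[14; 5,1,1,1,2,…,1,5,28] for √201; ℓ=14 ⇒ convergent index 13
a_0=14:  p_0=14·1+0=14,  q_0=14·0+1=1
a_1=5:  p_1=5·14+1=71,  q_1=5·1+0=5
a_2=1:  p_2=1·71+14=85,  q_2=1·5+1=6
a_3=1:  p_3=1·85+71=156,  q_3=1·6+5=11
…
a_5=2:  p_5=2·241+156=638,  q_5=2·17+11=45
a_6=1:  p_6=1·638+241=879,  q_6=1·45+17=62
a_7=8:  p_7=8·879+638=7670,  q_7=8·62+45=541
a_8=1:  p_8=1·7670+879=8549,  q_8=1·541+62=603
…
a_10=1:  p_10=1·24768+8549=33317,  q_10=1·1747+603=2350
a_11=1:  p_11=1·33317+24768=58085,  q_11=1·2350+1747=4097
a_12=1:  p_12=1·58085+33317=91402,  q_12=1·4097+2350=6447
a_13=5:  p_13=5·91402+58085=515095,  q_13=5·6447+4097=36332
(x₁, y₁) = (515095, 36332);  515095² − 201·36332² = 1 ✓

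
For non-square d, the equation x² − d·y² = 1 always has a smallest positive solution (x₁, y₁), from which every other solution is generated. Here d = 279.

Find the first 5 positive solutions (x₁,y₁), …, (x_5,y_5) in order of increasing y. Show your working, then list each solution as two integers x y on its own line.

√279 = [16; 1,2,2,1,2,2,1,32, …], period ℓ=8 (even) → k=7
step 0: (16, 1)  from 16·(1,0) + (0,1)
step 1: (17, 1)  from 1·(16,1) + (1,0)
step 2: (50, 3)  from 2·(17,1) + (16,1)
step 3: (117, 7)  from 2·(50,3) + (17,1)
step 4: (167, 10)  from 1·(117,7) + (50,3)
…
step 6: (1069, 64)  from 2·(451,27) + (167,10)
step 7: (1520, 91)  from 1·(1069,64) + (451,27)
→ (1520, 91).  Check: 1520²=2310400, 279·91²=2310399, difference 1.
k=2:  x_2 = 1520·1520+279·91·91 = 4620799,  y_2 = 1520·91+91·1520 = 276640
k=3:  x_3 = 1520·4620799+279·91·276640 = 14047227440,  y_3 = 1520·276640+91·4620799 = 840985509
k=4:  x_4 = 1520·14047227440+279·91·840985509 = 42703566796801,  y_4 = 1520·840985509+91·14047227440 = 2556595670720
k=5:  x_5 = 1520·42703566796801+279·91·2556595670720 = 129818829015047600,  y_5 = 1520·2556595670720+91·42703566796801 = 7772049998003291

1520 91
4620799 276640
14047227440 840985509
42703566796801 2556595670720
129818829015047600 7772049998003291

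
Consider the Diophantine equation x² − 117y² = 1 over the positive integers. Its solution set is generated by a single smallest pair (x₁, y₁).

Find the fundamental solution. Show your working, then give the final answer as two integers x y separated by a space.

√117 = [10; 1,4,2,4,1,20, …], period ℓ=6 (even) → k=5
k=0  a_k=10  p_k/q_k = 10/1
…
k=2  a_k=4  p_k/q_k = 54/5
…
k=4  a_k=4  p_k/q_k = 530/49
k=5  a_k=1  p_k/q_k = 649/60
→ (649, 60).  Check: 649²=421201, 117·60²=421200, difference 1.

649 60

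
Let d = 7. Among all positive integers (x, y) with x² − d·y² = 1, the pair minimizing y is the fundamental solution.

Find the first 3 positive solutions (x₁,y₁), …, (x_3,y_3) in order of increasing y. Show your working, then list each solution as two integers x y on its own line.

8 3
127 48
2024 765

[2; 1,1,1,4] for √7; ℓ=4 ⇒ convergent index 3
step 0: (2, 1)  from 2·(1,0) + (0,1)
step 1: (3, 1)  from 1·(2,1) + (1,0)
step 2: (5, 2)  from 1·(3,1) + (2,1)
step 3: (8, 3)  from 1·(5,2) + (3,1)
→ (8, 3).  Check: 8²=64, 7·3²=63, difference 1.
(8+3√7)^2 = 127 + 48√7
(8+3√7)^3 = 2024 + 765√7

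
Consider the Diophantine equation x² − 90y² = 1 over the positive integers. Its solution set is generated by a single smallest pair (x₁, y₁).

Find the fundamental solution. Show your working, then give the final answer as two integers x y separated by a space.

√90 = [9; 2,18, …], period ℓ=2 (even) → k=1
step 0: (9, 1)  from 9·(1,0) + (0,1)
step 1: (19, 2)  from 2·(9,1) + (1,0)
→ (19, 2).  Check: 19²=361, 90·2²=360, difference 1.

19 2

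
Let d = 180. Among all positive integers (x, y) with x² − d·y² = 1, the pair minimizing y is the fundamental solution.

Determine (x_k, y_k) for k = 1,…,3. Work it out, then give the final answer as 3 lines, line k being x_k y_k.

161 12
51841 3864
16692641 1244196

√180 = [13; 2,2,2,26, …], period ℓ=4 (even) → k=3
step 0: (13, 1)  from 13·(1,0) + (0,1)
step 1: (27, 2)  from 2·(13,1) + (1,0)
step 2: (67, 5)  from 2·(27,2) + (13,1)
step 3: (161, 12)  from 2·(67,5) + (27,2)
(x₁, y₁) = (161, 12);  161² − 180·12² = 1 ✓
k=2:  x_2 = 161·161+180·12·12 = 51841,  y_2 = 161·12+12·161 = 3864
k=3:  x_3 = 161·51841+180·12·3864 = 16692641,  y_3 = 161·3864+12·51841 = 1244196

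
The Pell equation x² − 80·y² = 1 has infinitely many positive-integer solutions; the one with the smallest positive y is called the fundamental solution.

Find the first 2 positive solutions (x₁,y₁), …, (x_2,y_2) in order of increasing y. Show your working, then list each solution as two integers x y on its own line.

9 1
161 18

[8; 1,16] for √80; ℓ=2 ⇒ convergent index 1
step 0: (8, 1)  from 8·(1,0) + (0,1)
step 1: (9, 1)  from 1·(8,1) + (1,0)
(x₁, y₁) = (9, 1);  9² − 80·1² = 1 ✓
(9+1√80)^2 = 161 + 18√80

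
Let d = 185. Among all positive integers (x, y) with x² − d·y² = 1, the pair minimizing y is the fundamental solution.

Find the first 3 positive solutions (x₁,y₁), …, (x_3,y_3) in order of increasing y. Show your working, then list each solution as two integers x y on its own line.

9249 680
171088001 12578640
3164785833249 232679682040

√185 = [13; 1,1,1,1,26, …], period ℓ=5 (odd) → k=9
i=0: a=13 ⇒ p=13, q=1
…
i=4: a=1 ⇒ p=68, q=5
i=5: a=26 ⇒ p=1809, q=133
i=6: a=1 ⇒ p=1877, q=138
i=7: a=1 ⇒ p=3686, q=271
i=8: a=1 ⇒ p=5563, q=409
i=9: a=1 ⇒ p=9249, q=680
(x₁, y₁) = (9249, 680);  9249² − 185·680² = 1 ✓
(x_2, y_2) = (9249·9249 + 185·680·680, 9249·680 + 680·9249) = (171088001, 12578640)
(x_3, y_3) = (9249·171088001 + 185·680·12578640, 9249·12578640 + 680·171088001) = (3164785833249, 232679682040)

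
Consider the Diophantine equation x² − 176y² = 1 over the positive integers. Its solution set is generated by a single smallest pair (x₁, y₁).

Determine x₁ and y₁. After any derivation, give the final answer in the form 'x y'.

199 15

√176 → a₀=13, period (3,1,3,26); ℓ=4 even so k=3
step 0: (13, 1)  from 13·(1,0) + (0,1)
step 1: (40, 3)  from 3·(13,1) + (1,0)
step 2: (53, 4)  from 1·(40,3) + (13,1)
step 3: (199, 15)  from 3·(53,4) + (40,3)
fundamental: x₁=199, y₁=15  (since 39601 − 176·225 = 1)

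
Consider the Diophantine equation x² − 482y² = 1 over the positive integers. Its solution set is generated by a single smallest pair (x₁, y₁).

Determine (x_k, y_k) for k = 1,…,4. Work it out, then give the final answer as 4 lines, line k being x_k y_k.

483 22
466577 21252
450712899 20529410
435388193857 19831388808

√482 = [21; 1,20,1,42, …], period ℓ=4 (even) → k=3
i=0: a=21 ⇒ p=21, q=1
…
i=2: a=20 ⇒ p=461, q=21
i=3: a=1 ⇒ p=483, q=22
(x₁, y₁) = (483, 22);  483² − 482·22² = 1 ✓
k=2:  x_2 = 483·483+482·22·22 = 466577,  y_2 = 483·22+22·483 = 21252
k=3:  x_3 = 483·466577+482·22·21252 = 450712899,  y_3 = 483·21252+22·466577 = 20529410
k=4:  x_4 = 483·450712899+482·22·20529410 = 435388193857,  y_4 = 483·20529410+22·450712899 = 19831388808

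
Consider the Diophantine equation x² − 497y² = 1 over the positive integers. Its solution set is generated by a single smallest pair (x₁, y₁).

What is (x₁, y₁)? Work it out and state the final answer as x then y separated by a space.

1201887 53912

d=497: √d = [22; 3,2,2,5,6,5,2,2,3,44] (ℓ=10, even), read p_9/q_9
i=0: a=22 ⇒ p=22, q=1
…
i=3: a=2 ⇒ p=379, q=17
…
i=7: a=2 ⇒ p=143637, q=6443
i=8: a=2 ⇒ p=352750, q=15823
i=9: a=3 ⇒ p=1201887, q=53912
(x₁, y₁) = (1201887, 53912);  1201887² − 497·53912² = 1 ✓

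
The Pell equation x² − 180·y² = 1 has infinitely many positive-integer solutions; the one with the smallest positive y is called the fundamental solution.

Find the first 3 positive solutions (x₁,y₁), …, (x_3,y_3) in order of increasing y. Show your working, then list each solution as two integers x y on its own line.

161 12
51841 3864
16692641 1244196

√180 → a₀=13, period (2,2,2,26); ℓ=4 even so k=3
i=0: a=13 ⇒ p=13, q=1
…
i=2: a=2 ⇒ p=67, q=5
i=3: a=2 ⇒ p=161, q=12
→ (161, 12).  Check: 161²=25921, 180·12²=25920, difference 1.
k=2:  x_2 = 161·161+180·12·12 = 51841,  y_2 = 161·12+12·161 = 3864
k=3:  x_3 = 161·51841+180·12·3864 = 16692641,  y_3 = 161·3864+12·51841 = 1244196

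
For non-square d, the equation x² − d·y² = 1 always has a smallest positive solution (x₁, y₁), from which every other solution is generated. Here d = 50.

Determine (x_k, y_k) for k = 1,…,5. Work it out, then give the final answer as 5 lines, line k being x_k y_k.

d=50: √d = [7; 14] (ℓ=1, odd), read p_1/q_1
a_0=7:  p_0=7·1+0=7,  q_0=7·0+1=1
a_1=14:  p_1=14·7+1=99,  q_1=14·1+0=14
fundamental: x₁=99, y₁=14  (since 9801 − 50·196 = 1)
(x_2, y_2) = (99·99 + 50·14·14, 99·14 + 14·99) = (19601, 2772)
(x_3, y_3) = (99·19601 + 50·14·2772, 99·2772 + 14·19601) = (3880899, 548842)
(x_4, y_4) = (99·3880899 + 50·14·548842, 99·548842 + 14·3880899) = (768398401, 108667944)
(x_5, y_5) = (99·768398401 + 50·14·108667944, 99·108667944 + 14·768398401) = (152139002499, 21515704070)

99 14
19601 2772
3880899 548842
768398401 108667944
152139002499 21515704070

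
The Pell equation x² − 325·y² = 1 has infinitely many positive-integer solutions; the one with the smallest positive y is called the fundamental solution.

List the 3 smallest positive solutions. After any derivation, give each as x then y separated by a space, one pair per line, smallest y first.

649 36
842401 46728
1093435849 60652908

√325 = [18; 36, …], period ℓ=1 (odd) → k=1
i=0: a=18 ⇒ p=18, q=1
i=1: a=36 ⇒ p=649, q=36
(x₁, y₁) = (649, 36);  649² − 325·36² = 1 ✓
(x_2, y_2) = (649·649 + 325·36·36, 649·36 + 36·649) = (842401, 46728)
(x_3, y_3) = (649·842401 + 325·36·46728, 649·46728 + 36·842401) = (1093435849, 60652908)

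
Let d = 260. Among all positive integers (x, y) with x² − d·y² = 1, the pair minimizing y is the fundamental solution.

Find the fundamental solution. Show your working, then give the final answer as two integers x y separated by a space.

√260 = [16; 8,32, …], period ℓ=2 (even) → k=1
i=0: a=16 ⇒ p=16, q=1
i=1: a=8 ⇒ p=129, q=8
fundamental: x₁=129, y₁=8  (since 16641 − 260·64 = 1)

129 8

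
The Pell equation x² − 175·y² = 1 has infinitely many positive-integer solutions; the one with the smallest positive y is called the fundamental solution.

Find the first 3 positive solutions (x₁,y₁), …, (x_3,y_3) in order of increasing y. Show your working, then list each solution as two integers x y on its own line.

√175 → a₀=13, period (4,2,1,2,4,26); ℓ=6 even so k=5
a_0=13:  p_0=13·1+0=13,  q_0=13·0+1=1
…
a_2=2:  p_2=2·53+13=119,  q_2=2·4+1=9
a_3=1:  p_3=1·119+53=172,  q_3=1·9+4=13
a_4=2:  p_4=2·172+119=463,  q_4=2·13+9=35
a_5=4:  p_5=4·463+172=2024,  q_5=4·35+13=153
fundamental: x₁=2024, y₁=153  (since 4096576 − 175·23409 = 1)
(2024+153√175)^2 = 8193151 + 619344√175
(2024+153√175)^3 = 33165873224 + 2507104359√175

2024 153
8193151 619344
33165873224 2507104359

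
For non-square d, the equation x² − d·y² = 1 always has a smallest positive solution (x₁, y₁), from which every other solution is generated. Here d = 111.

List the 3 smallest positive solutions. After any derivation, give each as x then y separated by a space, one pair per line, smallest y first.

295 28
174049 16520
102688615 9746772

[10; 1,1,6,1,1,20] for √111; ℓ=6 ⇒ convergent index 5
i=0: a=10 ⇒ p=10, q=1
i=1: a=1 ⇒ p=11, q=1
i=2: a=1 ⇒ p=21, q=2
…
i=4: a=1 ⇒ p=158, q=15
i=5: a=1 ⇒ p=295, q=28
fundamental: x₁=295, y₁=28  (since 87025 − 111·784 = 1)
(295+28√111)^2 = 174049 + 16520√111
(295+28√111)^3 = 102688615 + 9746772√111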